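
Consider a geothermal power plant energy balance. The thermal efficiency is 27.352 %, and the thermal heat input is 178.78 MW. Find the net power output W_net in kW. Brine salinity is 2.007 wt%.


W_net = eta / 100 * Q_in
W_net = 27.352 / 100 * 178.78
W_net = 48.89991 MW
Convert: 48.89991 MW * 1000.0 = 48900 kW
W_net = 48900 kW


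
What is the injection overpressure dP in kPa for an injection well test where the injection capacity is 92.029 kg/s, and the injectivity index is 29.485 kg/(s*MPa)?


dP = mdot * 1000 / II
dP = 92.029 * 1000 / 29.485
dP = 3121.2 kPa


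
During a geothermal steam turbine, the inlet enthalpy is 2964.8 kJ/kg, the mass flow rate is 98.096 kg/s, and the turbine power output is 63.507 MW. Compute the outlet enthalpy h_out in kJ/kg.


h_out = h_in - P * 1000 / mdot
h_out = 2964.8 - 63.507 * 1000 / 98.096
h_out = 2317.4 kJ/kg


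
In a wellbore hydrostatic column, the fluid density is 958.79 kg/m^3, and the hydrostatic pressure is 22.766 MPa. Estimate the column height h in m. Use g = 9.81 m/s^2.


h = P * 1e6 / (g * rho)
h = 22.766 * 1e6 / (9.81 * 958.79)
h = 2420.4 m


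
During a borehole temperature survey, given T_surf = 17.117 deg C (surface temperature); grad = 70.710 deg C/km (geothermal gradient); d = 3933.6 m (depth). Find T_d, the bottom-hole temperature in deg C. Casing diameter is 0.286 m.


T_d = T_surf + grad * d / 1000
T_d = 17.117 + 70.710 * 3933.6 / 1000
T_d = 295.26 deg C


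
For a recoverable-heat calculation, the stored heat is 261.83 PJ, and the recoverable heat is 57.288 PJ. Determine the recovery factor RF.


RF = Q_rec / Q_s
RF = 57.288 / 261.83
RF = 0.21880


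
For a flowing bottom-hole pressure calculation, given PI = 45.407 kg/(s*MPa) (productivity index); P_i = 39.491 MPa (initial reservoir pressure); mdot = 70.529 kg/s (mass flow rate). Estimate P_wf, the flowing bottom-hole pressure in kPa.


P_wf = P_i - mdot / PI
P_wf = 39.491 - 70.529 / 45.407
P_wf = 37.93774 MPa
Convert: 37.93774 MPa * 1000.0 = 37938 kPa
P_wf = 37938 kPa


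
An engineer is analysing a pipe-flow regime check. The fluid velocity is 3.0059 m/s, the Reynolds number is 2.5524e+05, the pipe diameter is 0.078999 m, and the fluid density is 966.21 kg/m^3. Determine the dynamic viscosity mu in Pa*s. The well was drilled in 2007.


mu = rho * vel * D / Re
mu = 966.21 * 3.0059 * 0.078999 / 2.5524e+05
mu = 0.00089892 Pa*s


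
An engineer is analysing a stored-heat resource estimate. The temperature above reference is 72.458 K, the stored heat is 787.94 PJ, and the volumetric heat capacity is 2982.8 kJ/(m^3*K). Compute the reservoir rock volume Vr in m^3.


Vr = Q_s * 1e12 / (rhoc * dT)
Vr = 787.94 * 1e12 / (2982.8 * 72.458)
Vr = 3.6457e+09 m^3


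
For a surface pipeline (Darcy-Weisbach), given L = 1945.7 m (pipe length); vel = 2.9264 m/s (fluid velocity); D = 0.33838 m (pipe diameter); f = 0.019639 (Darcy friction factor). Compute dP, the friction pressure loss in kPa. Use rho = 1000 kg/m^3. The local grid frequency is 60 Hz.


dP = f * (L/D) * (rho*vel^2/2) / 1000
dP = 0.019639 * (1945.7/0.33838) * (1000*2.9264^2/2) / 1000
dP = 483.54 kPa


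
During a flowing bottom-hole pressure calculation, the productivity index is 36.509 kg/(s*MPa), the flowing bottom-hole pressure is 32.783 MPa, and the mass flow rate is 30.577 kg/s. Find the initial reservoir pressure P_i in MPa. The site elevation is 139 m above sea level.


P_i = P_wf + mdot / PI
P_i = 32.783 + 30.577 / 36.509
P_i = 33.621 MPa


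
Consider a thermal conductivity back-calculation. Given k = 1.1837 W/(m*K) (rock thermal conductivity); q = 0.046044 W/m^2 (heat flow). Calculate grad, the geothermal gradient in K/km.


grad = q / k * 1000
grad = 0.046044 / 1.1837 * 1000
grad = 38.89837 deg C/km
Convert: 38.89837 deg C/km * 1.0 = 38.898 K/km
grad = 38.898 K/km


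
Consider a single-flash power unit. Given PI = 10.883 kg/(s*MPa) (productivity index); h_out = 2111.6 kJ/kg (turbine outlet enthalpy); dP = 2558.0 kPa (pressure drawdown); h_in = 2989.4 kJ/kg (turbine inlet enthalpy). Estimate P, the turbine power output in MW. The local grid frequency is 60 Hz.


Step 1: mdot = PI * dP / 1000 = 10.883 * 2558.0 / 1000 = 27.83871 kg/s
Step 2: P = mdot*(h_in - h_out)/1000 = 27.83871*(2989.4 - 2111.6)/1000 = 24.437 MW
P = 24.437 MW


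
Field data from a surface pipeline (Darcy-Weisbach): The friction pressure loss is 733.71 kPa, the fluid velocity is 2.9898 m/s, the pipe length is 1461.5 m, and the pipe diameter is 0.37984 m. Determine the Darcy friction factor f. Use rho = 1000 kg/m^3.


f = dP*1000 / ((L/D)*(rho*vel^2/2))
f = 733.71*1000 / ((1461.5/0.37984)*(1000*2.9898^2/2))
f = 0.042665


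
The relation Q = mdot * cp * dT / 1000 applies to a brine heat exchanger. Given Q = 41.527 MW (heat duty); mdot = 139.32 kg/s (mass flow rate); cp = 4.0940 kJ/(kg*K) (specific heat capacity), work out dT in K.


dT = Q * 1000 / (mdot * cp)
dT = 41.527 * 1000 / (139.32 * 4.0940)
dT = 72.806 K


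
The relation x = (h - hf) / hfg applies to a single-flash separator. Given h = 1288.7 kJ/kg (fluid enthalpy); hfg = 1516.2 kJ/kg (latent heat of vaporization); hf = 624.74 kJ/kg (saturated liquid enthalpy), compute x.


x = (h - hf) / hfg
x = (1288.7 - 624.74) / 1516.2
x = 0.43791


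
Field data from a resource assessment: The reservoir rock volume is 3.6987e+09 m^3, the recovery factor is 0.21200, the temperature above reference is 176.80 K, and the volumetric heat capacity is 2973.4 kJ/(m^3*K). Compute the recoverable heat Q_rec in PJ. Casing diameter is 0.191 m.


Step 1: Q_s = Vr*rhoc*dT/1e12 = 3.6987e+09*2973.4*176.8/1e12 = 1944.396 PJ
Step 2: Q_rec = Q_s * RF = 1944.396 * 0.212 = 412.21 PJ
Q_rec = 412.21 PJ


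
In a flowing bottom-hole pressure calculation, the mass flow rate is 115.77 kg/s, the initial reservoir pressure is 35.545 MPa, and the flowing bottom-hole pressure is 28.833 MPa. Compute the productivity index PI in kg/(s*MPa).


PI = mdot / (P_i - P_wf)
PI = 115.77 / (35.545 - 28.833)
PI = 17.248 kg/(s*MPa)


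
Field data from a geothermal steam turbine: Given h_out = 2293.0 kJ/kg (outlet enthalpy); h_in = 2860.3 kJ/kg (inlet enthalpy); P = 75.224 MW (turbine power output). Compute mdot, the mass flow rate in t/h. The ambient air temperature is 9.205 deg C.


mdot = P * 1000 / (h_in - h_out)
mdot = 75.224 * 1000 / (2860.3 - 2293.0)
mdot = 132.6000 kg/s
Convert: 132.6000 kg/s * 3.6 = 477.36 t/h
mdot = 477.36 t/h


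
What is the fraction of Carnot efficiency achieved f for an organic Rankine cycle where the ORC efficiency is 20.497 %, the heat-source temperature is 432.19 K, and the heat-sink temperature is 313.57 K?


f = (eta_orc/100) / (1 - Tc/Th)
f = (20.497/100) / (1 - 313.57/432.19)
f = 0.74680


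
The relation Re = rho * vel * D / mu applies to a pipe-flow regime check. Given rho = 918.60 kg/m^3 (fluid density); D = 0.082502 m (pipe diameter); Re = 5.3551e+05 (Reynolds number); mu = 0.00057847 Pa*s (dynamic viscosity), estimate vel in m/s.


vel = Re * mu / (rho * D)
vel = 5.3551e+05 * 0.00057847 / (918.60 * 0.082502)
vel = 4.0875 m/s


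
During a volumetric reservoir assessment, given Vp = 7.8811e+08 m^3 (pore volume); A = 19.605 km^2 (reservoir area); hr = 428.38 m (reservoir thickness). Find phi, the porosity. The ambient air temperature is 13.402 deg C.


phi = Vp / (A * 1e6 * hr)
phi = 7.8811e+08 / (19.605 * 1e6 * 428.38)
phi = 0.093841


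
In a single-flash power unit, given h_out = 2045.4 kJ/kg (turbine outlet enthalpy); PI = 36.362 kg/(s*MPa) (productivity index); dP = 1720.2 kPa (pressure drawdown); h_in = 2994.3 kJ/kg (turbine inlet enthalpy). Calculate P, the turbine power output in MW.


Step 1: mdot = PI * dP / 1000 = 36.362 * 1720.2 / 1000 = 62.54991 kg/s
Step 2: P = mdot*(h_in - h_out)/1000 = 62.54991*(2994.3 - 2045.4)/1000 = 59.354 MW
P = 59.354 MW


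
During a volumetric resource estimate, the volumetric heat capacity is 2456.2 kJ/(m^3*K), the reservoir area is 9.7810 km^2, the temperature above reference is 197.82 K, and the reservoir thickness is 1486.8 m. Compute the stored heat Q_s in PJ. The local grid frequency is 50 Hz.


Step 1: Vr = A*1e6*hr = 9.781*1e6*1486.8 = 1.454239e+10 m^3
Step 2: Q_s = Vr*rhoc*dT/1e12 = 1.454239e+10*2456.2*197.82/1e12 = 7065.9 PJ
Q_s = 7065.9 PJ


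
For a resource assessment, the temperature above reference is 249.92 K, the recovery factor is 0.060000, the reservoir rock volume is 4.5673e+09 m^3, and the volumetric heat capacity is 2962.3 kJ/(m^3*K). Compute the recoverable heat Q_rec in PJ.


Step 1: Q_s = Vr*rhoc*dT/1e12 = 4.5673e+09*2962.3*249.92/1e12 = 3381.346 PJ
Step 2: Q_rec = Q_s * RF = 3381.346 * 0.06 = 202.88 PJ
Q_rec = 202.88 PJ


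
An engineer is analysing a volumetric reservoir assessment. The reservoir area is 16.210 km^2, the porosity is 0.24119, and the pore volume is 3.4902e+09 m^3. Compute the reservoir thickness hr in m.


hr = Vp / (A * 1e6 * phi)
hr = 3.4902e+09 / (16.210 * 1e6 * 0.24119)
hr = 892.71 m


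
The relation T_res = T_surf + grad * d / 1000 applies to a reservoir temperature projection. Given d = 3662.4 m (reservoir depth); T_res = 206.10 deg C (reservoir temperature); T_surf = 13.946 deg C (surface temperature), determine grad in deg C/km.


grad = (T_res - T_surf) / d * 1000
grad = (206.10 - 13.946) / 3662.4 * 1000
grad = 52.467 deg C/km


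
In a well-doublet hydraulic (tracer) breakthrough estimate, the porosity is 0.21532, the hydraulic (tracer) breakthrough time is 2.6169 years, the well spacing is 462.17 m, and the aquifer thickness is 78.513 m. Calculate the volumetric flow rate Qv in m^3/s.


Qv = pi*hr*phi*L^2 / (3*t_bt*365.25*86400)
Qv = pi*78.513*0.21532*462.17^2 / (3*2.6169*365.25*86400)
Qv = 0.045790 m^3/s


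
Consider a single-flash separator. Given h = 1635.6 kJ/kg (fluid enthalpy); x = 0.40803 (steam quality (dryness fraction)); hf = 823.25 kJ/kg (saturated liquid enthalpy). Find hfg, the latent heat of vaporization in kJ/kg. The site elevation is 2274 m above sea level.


hfg = (h - hf) / x
hfg = (1635.6 - 823.25) / 0.40803
hfg = 1990.9 kJ/kg


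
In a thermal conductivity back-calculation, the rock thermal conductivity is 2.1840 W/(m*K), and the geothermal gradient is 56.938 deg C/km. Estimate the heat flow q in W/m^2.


q = k * grad / 1000
q = 2.1840 * 56.938 / 1000
q = 0.12435 W/m^2


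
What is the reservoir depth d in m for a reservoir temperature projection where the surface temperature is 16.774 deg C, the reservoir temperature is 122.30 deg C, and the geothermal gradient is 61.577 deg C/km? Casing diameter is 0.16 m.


d = (T_res - T_surf) / grad * 1000
d = (122.30 - 16.774) / 61.577 * 1000
d = 1713.7 m


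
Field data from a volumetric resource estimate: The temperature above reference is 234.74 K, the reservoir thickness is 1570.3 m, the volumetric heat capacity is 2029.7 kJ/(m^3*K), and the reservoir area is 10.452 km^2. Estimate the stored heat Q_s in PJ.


Step 1: Vr = A*1e6*hr = 10.452*1e6*1570.3 = 1.641278e+10 m^3
Step 2: Q_s = Vr*rhoc*dT/1e12 = 1.641278e+10*2029.7*234.74/1e12 = 7819.9 PJ
Q_s = 7819.9 PJ


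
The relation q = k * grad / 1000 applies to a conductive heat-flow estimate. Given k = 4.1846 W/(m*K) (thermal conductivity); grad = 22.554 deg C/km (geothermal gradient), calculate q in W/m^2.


q = k * grad / 1000
q = 4.1846 * 22.554 / 1000
q = 0.094379 W/m^2


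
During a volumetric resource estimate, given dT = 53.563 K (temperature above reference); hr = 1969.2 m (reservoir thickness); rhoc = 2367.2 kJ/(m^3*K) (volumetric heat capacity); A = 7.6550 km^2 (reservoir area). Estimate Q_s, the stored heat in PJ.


Step 1: Vr = A*1e6*hr = 7.655*1e6*1969.2 = 1.507423e+10 m^3
Step 2: Q_s = Vr*rhoc*dT/1e12 = 1.507423e+10*2367.2*53.563/1e12 = 1911.3 PJ
Q_s = 1911.3 PJ


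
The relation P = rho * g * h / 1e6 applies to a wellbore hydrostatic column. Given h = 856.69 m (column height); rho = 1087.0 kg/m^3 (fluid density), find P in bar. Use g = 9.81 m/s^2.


P = rho * g * h / 1e6
P = 1087.0 * 9.81 * 856.69 / 1e6
P = 9.135288 MPa
Convert: 9.135288 MPa * 10.0 = 91.353 bar
P = 91.353 bar


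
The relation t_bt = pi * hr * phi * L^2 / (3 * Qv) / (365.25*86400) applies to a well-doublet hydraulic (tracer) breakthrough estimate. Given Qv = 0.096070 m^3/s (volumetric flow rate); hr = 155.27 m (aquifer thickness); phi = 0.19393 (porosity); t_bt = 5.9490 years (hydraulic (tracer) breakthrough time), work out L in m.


L = sqrt(t_bt*365.25*86400*3*Qv / (pi*hr*phi))
L = sqrt(5.9490*365.25*86400*3*0.096070 / (pi*155.27*0.19393))
L = 756.29 m


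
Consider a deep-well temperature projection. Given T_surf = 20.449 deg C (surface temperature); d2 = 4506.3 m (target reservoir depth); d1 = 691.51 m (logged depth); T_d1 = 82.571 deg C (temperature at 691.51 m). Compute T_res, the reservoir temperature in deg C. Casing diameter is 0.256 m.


Step 1: grad = (T_d1 - T_surf)/d1 * 1000 = (82.571 - 20.449)/691.51 * 1000 = 89.83529 deg C/km
Step 2: T_res = T_surf + grad*d2/1000 = 20.449 + 89.83529*4506.3/1000 = 425.27 deg C
T_res = 425.27 deg C


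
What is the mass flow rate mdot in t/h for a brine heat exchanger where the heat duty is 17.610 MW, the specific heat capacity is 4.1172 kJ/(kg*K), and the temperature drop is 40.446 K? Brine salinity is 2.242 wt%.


mdot = Q * 1000 / (cp * dT)
mdot = 17.610 * 1000 / (4.1172 * 40.446)
mdot = 105.7504 kg/s
Convert: 105.7504 kg/s * 3.6 = 380.70 t/h
mdot = 380.70 t/h


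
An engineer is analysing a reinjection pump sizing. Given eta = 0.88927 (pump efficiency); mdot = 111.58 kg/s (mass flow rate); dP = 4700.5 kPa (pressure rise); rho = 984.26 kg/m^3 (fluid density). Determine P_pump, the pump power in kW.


P_pump = mdot * dP / (rho * eta)
P_pump = 111.58 * 4700.5 / (984.26 * 0.88927)
P_pump = 599.22 kW


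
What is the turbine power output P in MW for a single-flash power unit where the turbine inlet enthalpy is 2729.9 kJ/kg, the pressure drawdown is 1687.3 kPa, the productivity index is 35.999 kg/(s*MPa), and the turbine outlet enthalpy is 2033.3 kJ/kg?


Step 1: mdot = PI * dP / 1000 = 35.999 * 1687.3 / 1000 = 60.74111 kg/s
Step 2: P = mdot*(h_in - h_out)/1000 = 60.74111*(2729.9 - 2033.3)/1000 = 42.312 MW
P = 42.312 MW


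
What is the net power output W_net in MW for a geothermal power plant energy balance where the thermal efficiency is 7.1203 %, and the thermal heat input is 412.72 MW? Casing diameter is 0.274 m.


W_net = eta / 100 * Q_in
W_net = 7.1203 / 100 * 412.72
W_net = 29.387 MW


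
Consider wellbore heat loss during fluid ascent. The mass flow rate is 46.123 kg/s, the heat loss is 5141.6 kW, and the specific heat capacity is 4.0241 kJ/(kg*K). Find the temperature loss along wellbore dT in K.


dT = Q_loss / (mdot * cp)
dT = 5141.6 / (46.123 * 4.0241)
dT = 27.702 K


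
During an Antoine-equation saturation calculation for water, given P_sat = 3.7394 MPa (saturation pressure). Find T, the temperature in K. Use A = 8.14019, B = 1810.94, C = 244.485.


T = B / (A - log10(P_sat * 760 / 0.101325)) - C
T = 1810.94 / (8.14019 - log10(3.7394 * 760 / 0.101325)) - 244.485
T = 245.9801 deg C
Convert to K: 245.9801 + 273.15 = 519.13 K
T = 519.13 K


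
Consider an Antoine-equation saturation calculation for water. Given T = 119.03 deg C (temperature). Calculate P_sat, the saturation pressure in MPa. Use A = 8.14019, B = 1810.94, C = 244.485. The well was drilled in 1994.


P_sat = 10^(A - B/(C + T)) / 760 * 0.101325
P_sat = 10^(8.14019 - 1810.94/(244.485 + 119.03)) / 760 * 0.101325
P_sat = 0.19202 MPa


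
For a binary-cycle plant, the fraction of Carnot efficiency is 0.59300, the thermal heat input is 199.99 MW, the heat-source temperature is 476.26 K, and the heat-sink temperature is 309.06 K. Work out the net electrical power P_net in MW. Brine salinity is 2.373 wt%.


Step 1: eta = (1 - Tc/Th)*f = (1 - 309.06/476.26)*0.593 = 0.2081838
Step 2: P_net = eta * Q_in = 0.2081838 * 199.99 = 41.635 MW
P_net = 41.635 MW


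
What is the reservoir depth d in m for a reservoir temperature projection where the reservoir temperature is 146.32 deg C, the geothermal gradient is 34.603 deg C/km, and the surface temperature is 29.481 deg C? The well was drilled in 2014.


d = (T_res - T_surf) / grad * 1000
d = (146.32 - 29.481) / 34.603 * 1000
d = 3376.6 m


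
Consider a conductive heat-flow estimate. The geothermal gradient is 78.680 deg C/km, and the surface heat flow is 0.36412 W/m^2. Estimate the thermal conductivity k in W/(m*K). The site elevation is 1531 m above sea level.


k = q * 1000 / grad
k = 0.36412 * 1000 / 78.680
k = 4.6279 W/(m*K)


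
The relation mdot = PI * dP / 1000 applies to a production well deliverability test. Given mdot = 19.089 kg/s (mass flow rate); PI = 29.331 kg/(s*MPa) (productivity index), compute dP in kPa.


dP = mdot * 1000 / PI
dP = 19.089 * 1000 / 29.331
dP = 650.81 kPa


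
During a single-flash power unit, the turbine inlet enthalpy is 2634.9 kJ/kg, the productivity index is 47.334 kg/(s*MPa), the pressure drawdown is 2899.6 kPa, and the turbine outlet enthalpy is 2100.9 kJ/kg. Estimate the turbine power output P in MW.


Step 1: mdot = PI * dP / 1000 = 47.334 * 2899.6 / 1000 = 137.2497 kg/s
Step 2: P = mdot*(h_in - h_out)/1000 = 137.2497*(2634.9 - 2100.9)/1000 = 73.291 MW
P = 73.291 MW


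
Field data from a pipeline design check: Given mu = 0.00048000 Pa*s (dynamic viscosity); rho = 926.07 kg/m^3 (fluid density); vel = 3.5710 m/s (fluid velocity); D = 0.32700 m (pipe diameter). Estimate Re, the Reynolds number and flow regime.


Step 1: Re = rho*vel*D/mu = 926.07*3.571*0.327/0.00048 = 2.2529e+06
Step 2: Re = 2.2529e+06 > 4000, so flow is turbulent.
Re = 2.2529e+06 (turbulent)


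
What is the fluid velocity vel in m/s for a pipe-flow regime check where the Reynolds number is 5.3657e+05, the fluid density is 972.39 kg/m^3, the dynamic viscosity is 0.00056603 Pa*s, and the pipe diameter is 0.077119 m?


vel = Re * mu / (rho * D)
vel = 5.3657e+05 * 0.00056603 / (972.39 * 0.077119)
vel = 4.0501 m/s


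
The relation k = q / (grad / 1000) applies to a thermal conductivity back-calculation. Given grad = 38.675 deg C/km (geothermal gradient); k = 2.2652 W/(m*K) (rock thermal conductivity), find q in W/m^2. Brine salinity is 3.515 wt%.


q = k * grad / 1000
q = 2.2652 * 38.675 / 1000
q = 0.087607 W/m^2


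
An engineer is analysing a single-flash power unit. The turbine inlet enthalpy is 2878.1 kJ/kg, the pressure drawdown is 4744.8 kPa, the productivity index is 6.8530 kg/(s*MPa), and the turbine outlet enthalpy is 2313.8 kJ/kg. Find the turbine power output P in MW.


Step 1: mdot = PI * dP / 1000 = 6.853 * 4744.8 / 1000 = 32.51611 kg/s
Step 2: P = mdot*(h_in - h_out)/1000 = 32.51611*(2878.1 - 2313.8)/1000 = 18.349 MW
P = 18.349 MW


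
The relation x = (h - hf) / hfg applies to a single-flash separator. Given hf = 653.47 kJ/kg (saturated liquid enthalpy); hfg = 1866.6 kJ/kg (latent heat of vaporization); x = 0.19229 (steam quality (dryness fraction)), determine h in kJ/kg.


h = hf + x * hfg
h = 653.47 + 0.19229 * 1866.6
h = 1012.4 kJ/kg


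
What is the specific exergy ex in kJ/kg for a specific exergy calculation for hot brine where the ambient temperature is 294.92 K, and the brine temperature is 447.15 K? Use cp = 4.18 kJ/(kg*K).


ex = cp * ((T_b - T_0) - T_0 * ln(T_b/T_0))
ex = 4.18 * ((447.15 - 294.92) - 294.92 * ln(447.15/294.92))
ex = 123.26 kJ/kg


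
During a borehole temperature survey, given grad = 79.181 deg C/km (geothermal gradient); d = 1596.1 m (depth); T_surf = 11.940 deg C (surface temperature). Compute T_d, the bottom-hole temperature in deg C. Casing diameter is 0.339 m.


T_d = T_surf + grad * d / 1000
T_d = 11.940 + 79.181 * 1596.1 / 1000
T_d = 138.32 deg C


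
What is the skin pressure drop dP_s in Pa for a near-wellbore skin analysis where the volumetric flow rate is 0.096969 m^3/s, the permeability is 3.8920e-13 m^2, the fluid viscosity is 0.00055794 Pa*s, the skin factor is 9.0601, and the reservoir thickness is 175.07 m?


dP_s = S * q * mu / (2*pi*k*hr) / 1000
dP_s = 9.0601 * 0.096969 * 0.00055794 / (2*pi*3.8920e-13*175.07) / 1000
dP_s = 1144.956 kPa
Convert: 1144.956 kPa * 1000.0 = 1.1450e+06 Pa
dP_s = 1.1450e+06 Pa


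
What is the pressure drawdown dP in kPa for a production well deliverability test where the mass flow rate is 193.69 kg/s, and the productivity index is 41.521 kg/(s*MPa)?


dP = mdot * 1000 / PI
dP = 193.69 * 1000 / 41.521
dP = 4664.9 kPa


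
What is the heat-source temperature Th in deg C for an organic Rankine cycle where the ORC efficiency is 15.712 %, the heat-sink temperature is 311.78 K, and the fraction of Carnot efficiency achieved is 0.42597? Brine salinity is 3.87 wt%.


Th = Tc / (1 - (eta_orc/100)/f)
Th = 311.78 / (1 - (15.712/100)/0.42597)
Th = 493.9889 K
Convert to deg C: 493.9889 - 273.15 = 220.84 deg C
Th = 220.84 deg C


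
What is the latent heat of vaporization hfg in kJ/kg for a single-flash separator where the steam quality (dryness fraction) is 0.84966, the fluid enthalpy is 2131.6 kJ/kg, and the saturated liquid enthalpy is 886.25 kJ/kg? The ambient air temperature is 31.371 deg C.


hfg = (h - hf) / x
hfg = (2131.6 - 886.25) / 0.84966
hfg = 1465.7 kJ/kg


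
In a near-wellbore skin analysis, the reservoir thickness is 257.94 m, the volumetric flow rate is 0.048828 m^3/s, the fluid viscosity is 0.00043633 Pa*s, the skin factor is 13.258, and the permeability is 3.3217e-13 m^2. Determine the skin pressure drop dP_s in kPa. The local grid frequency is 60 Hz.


dP_s = S * q * mu / (2*pi*k*hr) / 1000
dP_s = 13.258 * 0.048828 * 0.00043633 / (2*pi*3.3217e-13*257.94) / 1000
dP_s = 524.69 kPa


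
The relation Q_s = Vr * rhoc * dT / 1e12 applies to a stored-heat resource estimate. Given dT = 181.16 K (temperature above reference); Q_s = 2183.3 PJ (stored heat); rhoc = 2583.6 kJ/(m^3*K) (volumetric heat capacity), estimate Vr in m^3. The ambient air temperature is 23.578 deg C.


Vr = Q_s * 1e12 / (rhoc * dT)
Vr = 2183.3 * 1e12 / (2583.6 * 181.16)
Vr = 4.6647e+09 m^3


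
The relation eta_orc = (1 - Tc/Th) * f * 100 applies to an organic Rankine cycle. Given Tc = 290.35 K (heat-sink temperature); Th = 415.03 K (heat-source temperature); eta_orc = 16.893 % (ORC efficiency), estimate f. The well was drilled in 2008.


f = (eta_orc/100) / (1 - Tc/Th)
f = (16.893/100) / (1 - 290.35/415.03)
f = 0.56233


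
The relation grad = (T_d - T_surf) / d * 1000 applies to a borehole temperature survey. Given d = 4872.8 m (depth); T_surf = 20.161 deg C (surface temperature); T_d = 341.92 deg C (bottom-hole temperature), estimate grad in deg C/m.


grad = (T_d - T_surf) / d * 1000
grad = (341.92 - 20.161) / 4872.8 * 1000
grad = 66.03165 deg C/km
Convert: 66.03165 deg C/km * 0.001 = 0.066032 deg C/m
grad = 0.066032 deg C/m


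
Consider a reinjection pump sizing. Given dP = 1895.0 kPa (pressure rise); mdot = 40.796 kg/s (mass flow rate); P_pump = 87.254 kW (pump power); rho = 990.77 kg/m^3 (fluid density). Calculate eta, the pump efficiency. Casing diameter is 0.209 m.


eta = mdot * dP / (rho * P_pump)
eta = 40.796 * 1895.0 / (990.77 * 87.254)
eta = 0.89427


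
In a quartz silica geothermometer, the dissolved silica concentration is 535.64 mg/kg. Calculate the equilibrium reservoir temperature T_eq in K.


T_eq = 1309 / (5.19 - log10(SiO2)) - 273.15
T_eq = 1309 / (5.19 - log10(535.64)) - 273.15
T_eq = 258.7202 deg C
Convert to K: 258.7202 + 273.15 = 531.87 K
T_eq = 531.87 K


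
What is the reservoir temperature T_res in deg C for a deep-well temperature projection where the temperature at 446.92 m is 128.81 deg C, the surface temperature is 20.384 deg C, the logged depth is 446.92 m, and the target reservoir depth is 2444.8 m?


Step 1: grad = (T_d1 - T_surf)/d1 * 1000 = (128.81 - 20.384)/446.92 * 1000 = 242.6072 deg C/km
Step 2: T_res = T_surf + grad*d2/1000 = 20.384 + 242.6072*2444.8/1000 = 613.51 deg C
T_res = 613.51 deg C


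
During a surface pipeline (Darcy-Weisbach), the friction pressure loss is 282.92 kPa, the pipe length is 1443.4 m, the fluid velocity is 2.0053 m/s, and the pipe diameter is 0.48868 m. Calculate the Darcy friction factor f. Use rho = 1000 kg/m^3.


f = dP*1000 / ((L/D)*(rho*vel^2/2))
f = 282.92*1000 / ((1443.4/0.48868)*(1000*2.0053^2/2))
f = 0.047640


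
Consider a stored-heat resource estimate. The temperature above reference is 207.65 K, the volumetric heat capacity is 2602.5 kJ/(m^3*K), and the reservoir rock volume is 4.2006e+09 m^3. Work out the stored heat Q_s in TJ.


Q_s = Vr * rhoc * dT / 1e12
Q_s = 4.2006e+09 * 2602.5 * 207.65 / 1e12
Q_s = 2270.043 PJ
Convert: 2270.043 PJ * 1000.0 = 2.2700e+06 TJ
Q_s = 2.2700e+06 TJ


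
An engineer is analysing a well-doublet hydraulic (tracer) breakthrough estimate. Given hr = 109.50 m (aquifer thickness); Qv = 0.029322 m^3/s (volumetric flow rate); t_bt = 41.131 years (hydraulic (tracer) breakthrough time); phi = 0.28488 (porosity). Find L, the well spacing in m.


L = sqrt(t_bt*365.25*86400*3*Qv / (pi*hr*phi))
L = sqrt(41.131*365.25*86400*3*0.029322 / (pi*109.50*0.28488))
L = 1079.4 m


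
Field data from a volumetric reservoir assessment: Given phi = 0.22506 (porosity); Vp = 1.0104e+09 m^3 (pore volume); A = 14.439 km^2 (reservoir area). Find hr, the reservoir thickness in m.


hr = Vp / (A * 1e6 * phi)
hr = 1.0104e+09 / (14.439 * 1e6 * 0.22506)
hr = 310.93 m


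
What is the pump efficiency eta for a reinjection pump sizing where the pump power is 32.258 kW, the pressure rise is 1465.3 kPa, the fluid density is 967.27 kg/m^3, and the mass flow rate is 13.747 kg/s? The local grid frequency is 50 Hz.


eta = mdot * dP / (rho * P_pump)
eta = 13.747 * 1465.3 / (967.27 * 32.258)
eta = 0.64558


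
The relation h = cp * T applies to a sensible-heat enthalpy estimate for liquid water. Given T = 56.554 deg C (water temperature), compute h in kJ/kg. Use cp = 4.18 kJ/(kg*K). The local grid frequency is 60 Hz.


h = cp * T
h = 4.18 * 56.554
h = 236.40 kJ/kg


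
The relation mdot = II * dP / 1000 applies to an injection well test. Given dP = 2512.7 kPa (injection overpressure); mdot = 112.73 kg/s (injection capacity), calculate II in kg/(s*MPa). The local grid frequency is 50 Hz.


II = mdot * 1000 / dP
II = 112.73 * 1000 / 2512.7
II = 44.864 kg/(s*MPa)


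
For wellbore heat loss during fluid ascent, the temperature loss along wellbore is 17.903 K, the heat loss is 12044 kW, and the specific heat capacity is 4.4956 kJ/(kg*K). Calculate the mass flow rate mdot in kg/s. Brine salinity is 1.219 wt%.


mdot = Q_loss / (cp * dT)
mdot = 12044 / (4.4956 * 17.903)
mdot = 149.64 kg/s


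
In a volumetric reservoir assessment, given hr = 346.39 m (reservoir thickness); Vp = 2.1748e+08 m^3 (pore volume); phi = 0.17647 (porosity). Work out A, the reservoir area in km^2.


A = Vp / (1e6 * hr * phi)
A = 2.1748e+08 / (1e6 * 346.39 * 0.17647)
A = 3.5578 km^2


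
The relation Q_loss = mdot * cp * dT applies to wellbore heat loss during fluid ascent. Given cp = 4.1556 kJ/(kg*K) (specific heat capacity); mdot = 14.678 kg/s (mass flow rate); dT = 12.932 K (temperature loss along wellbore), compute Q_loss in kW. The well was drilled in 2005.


Q_loss = mdot * cp * dT
Q_loss = 14.678 * 4.1556 * 12.932
Q_loss = 788.80 kW


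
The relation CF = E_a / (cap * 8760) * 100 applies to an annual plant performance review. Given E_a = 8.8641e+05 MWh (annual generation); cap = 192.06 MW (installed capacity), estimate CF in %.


CF = E_a / (cap * 8760) * 100
CF = 8.8641e+05 / (192.06 * 8760) * 100
CF = 52.686 %


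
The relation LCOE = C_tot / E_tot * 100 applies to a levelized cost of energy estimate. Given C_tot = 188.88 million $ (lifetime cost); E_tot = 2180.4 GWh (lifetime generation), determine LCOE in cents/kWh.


LCOE = C_tot / E_tot * 100
LCOE = 188.88 / 2180.4 * 100
LCOE = 8.6626 cents/kWh


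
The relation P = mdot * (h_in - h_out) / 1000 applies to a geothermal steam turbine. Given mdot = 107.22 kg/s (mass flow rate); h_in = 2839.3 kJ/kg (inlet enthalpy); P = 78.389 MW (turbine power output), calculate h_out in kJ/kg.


h_out = h_in - P * 1000 / mdot
h_out = 2839.3 - 78.389 * 1000 / 107.22
h_out = 2108.2 kJ/kg


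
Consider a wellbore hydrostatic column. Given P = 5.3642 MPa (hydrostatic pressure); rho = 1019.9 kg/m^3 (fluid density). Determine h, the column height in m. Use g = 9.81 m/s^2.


h = P * 1e6 / (g * rho)
h = 5.3642 * 1e6 / (9.81 * 1019.9)
h = 536.14 m


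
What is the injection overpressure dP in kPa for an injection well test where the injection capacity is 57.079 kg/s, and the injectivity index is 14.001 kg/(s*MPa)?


dP = mdot * 1000 / II
dP = 57.079 * 1000 / 14.001
dP = 4076.8 kPa


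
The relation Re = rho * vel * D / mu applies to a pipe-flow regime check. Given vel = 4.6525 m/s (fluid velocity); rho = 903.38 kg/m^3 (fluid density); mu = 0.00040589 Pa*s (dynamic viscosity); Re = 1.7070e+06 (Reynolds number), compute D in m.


D = Re * mu / (rho * vel)
D = 1.7070e+06 * 0.00040589 / (903.38 * 4.6525)
D = 0.16485 m


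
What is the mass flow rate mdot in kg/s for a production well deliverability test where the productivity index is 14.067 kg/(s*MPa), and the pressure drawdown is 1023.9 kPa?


mdot = PI * dP / 1000
mdot = 14.067 * 1023.9 / 1000
mdot = 14.403 kg/s


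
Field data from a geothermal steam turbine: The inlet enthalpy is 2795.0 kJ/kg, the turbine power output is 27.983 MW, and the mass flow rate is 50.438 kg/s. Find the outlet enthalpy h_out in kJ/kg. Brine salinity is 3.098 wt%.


h_out = h_in - P * 1000 / mdot
h_out = 2795.0 - 27.983 * 1000 / 50.438
h_out = 2240.2 kJ/kg


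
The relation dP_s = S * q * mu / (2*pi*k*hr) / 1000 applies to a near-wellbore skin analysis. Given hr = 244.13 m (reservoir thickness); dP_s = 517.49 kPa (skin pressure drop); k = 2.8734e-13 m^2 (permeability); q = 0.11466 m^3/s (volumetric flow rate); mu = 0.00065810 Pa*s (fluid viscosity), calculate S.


S = dP_s * 1000 * 2*pi*k*hr / (q*mu)
S = 517.49 * 1000 * 2*pi*2.8734e-13*244.13 / (0.11466*0.00065810)
S = 3.0227


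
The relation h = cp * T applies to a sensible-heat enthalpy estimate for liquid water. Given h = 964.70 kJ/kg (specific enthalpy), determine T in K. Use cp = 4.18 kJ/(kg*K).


T = h / cp
T = 964.70 / 4.18
T = 230.7895 deg C
Convert to K: 230.7895 + 273.15 = 503.94 K
T = 503.94 K


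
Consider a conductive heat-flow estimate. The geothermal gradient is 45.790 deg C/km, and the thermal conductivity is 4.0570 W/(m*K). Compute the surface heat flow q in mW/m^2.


q = k * grad / 1000
q = 4.0570 * 45.790 / 1000
q = 0.1857700 W/m^2
Convert: 0.1857700 W/m^2 * 1000.0 = 185.77 mW/m^2
q = 185.77 mW/m^2


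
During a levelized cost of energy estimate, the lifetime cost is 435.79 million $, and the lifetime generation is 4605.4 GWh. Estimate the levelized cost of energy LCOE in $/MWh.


LCOE = C_tot / E_tot * 100
LCOE = 435.79 / 4605.4 * 100
LCOE = 9.462587 cents/kWh
Convert: 9.462587 cents/kWh * 10.0 = 94.626 $/MWh
LCOE = 94.626 $/MWh


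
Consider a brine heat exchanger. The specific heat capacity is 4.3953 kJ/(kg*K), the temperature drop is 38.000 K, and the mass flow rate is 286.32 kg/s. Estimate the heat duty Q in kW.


Q = mdot * cp * dT / 1000
Q = 286.32 * 4.3953 * 38.000 / 1000
Q = 47.82157 MW
Convert: 47.82157 MW * 1000.0 = 47822 kW
Q = 47822 kW


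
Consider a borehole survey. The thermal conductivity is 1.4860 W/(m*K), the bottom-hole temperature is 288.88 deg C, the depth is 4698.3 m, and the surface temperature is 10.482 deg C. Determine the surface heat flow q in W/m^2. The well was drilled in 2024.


Step 1: grad = (T_d - T_surf)/d * 1000 = (288.88 - 10.482)/4698.3 * 1000 = 59.25505 deg C/km
Step 2: q = k * grad / 1000 = 1.486 * 59.25505 / 1000 = 0.088053 W/m^2
q = 0.088053 W/m^2


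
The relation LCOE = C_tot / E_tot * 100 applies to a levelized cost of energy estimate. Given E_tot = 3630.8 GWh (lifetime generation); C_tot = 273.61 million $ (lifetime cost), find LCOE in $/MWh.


LCOE = C_tot / E_tot * 100
LCOE = 273.61 / 3630.8 * 100
LCOE = 7.535805 cents/kWh
Convert: 7.535805 cents/kWh * 10.0 = 75.358 $/MWh
LCOE = 75.358 $/MWh


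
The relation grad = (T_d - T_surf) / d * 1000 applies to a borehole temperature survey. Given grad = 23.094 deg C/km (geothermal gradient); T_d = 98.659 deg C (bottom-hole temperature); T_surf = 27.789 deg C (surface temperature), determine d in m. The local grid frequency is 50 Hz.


d = (T_d - T_surf) / grad * 1000
d = (98.659 - 27.789) / 23.094 * 1000
d = 3068.8 m


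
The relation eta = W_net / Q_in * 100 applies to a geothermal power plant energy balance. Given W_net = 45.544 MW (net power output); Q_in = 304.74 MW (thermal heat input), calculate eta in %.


eta = W_net / Q_in * 100
eta = 45.544 / 304.74 * 100
eta = 14.945 %


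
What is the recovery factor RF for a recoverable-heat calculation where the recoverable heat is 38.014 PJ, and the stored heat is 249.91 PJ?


RF = Q_rec / Q_s
RF = 38.014 / 249.91
RF = 0.15211


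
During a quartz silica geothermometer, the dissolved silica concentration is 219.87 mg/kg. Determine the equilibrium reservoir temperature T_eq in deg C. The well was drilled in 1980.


T_eq = 1309 / (5.19 - log10(SiO2)) - 273.15
T_eq = 1309 / (5.19 - log10(219.87)) - 273.15
T_eq = 186.50 deg C


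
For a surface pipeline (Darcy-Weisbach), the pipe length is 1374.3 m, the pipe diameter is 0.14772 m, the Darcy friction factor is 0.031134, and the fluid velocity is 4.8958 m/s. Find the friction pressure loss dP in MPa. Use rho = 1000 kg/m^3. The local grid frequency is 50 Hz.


dP = f * (L/D) * (rho*vel^2/2) / 1000
dP = 0.031134 * (1374.3/0.14772) * (1000*4.8958^2/2) / 1000
dP = 3471.319 kPa
Convert: 3471.319 kPa * 0.001 = 3.4713 MPa
dP = 3.4713 MPa


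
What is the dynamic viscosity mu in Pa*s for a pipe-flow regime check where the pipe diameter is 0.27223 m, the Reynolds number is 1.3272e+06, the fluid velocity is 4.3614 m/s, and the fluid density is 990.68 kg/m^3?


mu = rho * vel * D / Re
mu = 990.68 * 4.3614 * 0.27223 / 1.3272e+06
mu = 0.00088626 Pa*s


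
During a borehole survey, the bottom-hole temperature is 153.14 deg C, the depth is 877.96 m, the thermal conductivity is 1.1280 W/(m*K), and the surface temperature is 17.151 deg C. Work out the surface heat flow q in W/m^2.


Step 1: grad = (T_d - T_surf)/d * 1000 = (153.14 - 17.151)/877.96 * 1000 = 154.8920 deg C/km
Step 2: q = k * grad / 1000 = 1.128 * 154.8920 / 1000 = 0.17472 W/m^2
q = 0.17472 W/m^2


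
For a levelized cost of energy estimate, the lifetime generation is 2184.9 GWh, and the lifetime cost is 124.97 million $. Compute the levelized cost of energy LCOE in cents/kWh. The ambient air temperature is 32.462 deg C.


LCOE = C_tot / E_tot * 100
LCOE = 124.97 / 2184.9 * 100
LCOE = 5.7197 cents/kWh


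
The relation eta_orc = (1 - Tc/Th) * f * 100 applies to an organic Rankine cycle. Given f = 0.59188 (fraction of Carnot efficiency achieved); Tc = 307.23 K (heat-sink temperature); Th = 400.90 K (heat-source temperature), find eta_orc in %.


eta_orc = (1 - Tc/Th) * f * 100
eta_orc = (1 - 307.23/400.90) * 0.59188 * 100
eta_orc = 13.829 %


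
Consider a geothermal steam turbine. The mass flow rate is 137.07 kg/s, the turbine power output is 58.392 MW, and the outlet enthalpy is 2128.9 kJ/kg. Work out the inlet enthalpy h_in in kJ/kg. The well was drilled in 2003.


h_in = h_out + P * 1000 / mdot
h_in = 2128.9 + 58.392 * 1000 / 137.07
h_in = 2554.9 kJ/kg


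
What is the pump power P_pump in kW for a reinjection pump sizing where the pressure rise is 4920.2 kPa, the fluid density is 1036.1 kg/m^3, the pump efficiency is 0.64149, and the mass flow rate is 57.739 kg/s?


P_pump = mdot * dP / (rho * eta)
P_pump = 57.739 * 4920.2 / (1036.1 * 0.64149)
P_pump = 427.43 kW


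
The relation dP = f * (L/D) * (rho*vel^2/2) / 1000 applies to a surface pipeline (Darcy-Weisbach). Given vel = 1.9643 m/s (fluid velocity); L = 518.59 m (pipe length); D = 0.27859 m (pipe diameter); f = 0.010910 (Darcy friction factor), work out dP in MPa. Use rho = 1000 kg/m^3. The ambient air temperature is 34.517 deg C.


dP = f * (L/D) * (rho*vel^2/2) / 1000
dP = 0.010910 * (518.59/0.27859) * (1000*1.9643^2/2) / 1000
dP = 39.18041 kPa
Convert: 39.18041 kPa * 0.001 = 0.039180 MPa
dP = 0.039180 MPa


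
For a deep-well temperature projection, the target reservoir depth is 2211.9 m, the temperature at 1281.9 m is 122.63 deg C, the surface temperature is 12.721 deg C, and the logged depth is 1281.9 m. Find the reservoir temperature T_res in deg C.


Step 1: grad = (T_d1 - T_surf)/d1 * 1000 = (122.63 - 12.721)/1281.9 * 1000 = 85.73914 deg C/km
Step 2: T_res = T_surf + grad*d2/1000 = 12.721 + 85.73914*2211.9/1000 = 202.37 deg C
T_res = 202.37 deg C


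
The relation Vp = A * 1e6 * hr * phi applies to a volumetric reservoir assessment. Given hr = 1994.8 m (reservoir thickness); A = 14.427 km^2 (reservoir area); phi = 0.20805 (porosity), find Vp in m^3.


Vp = A * 1e6 * hr * phi
Vp = 14.427 * 1e6 * 1994.8 * 0.20805
Vp = 5.9875e+09 m^3


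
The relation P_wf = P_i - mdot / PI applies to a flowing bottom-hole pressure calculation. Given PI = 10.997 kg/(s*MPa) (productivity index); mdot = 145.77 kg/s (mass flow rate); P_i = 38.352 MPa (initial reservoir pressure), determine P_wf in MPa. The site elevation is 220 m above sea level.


P_wf = P_i - mdot / PI
P_wf = 38.352 - 145.77 / 10.997
P_wf = 25.097 MPa


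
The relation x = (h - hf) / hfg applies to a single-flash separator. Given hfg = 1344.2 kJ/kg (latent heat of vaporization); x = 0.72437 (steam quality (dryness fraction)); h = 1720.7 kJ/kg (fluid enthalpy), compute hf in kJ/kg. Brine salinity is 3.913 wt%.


hf = h - x * hfg
hf = 1720.7 - 0.72437 * 1344.2
hf = 747.00 kJ/kg


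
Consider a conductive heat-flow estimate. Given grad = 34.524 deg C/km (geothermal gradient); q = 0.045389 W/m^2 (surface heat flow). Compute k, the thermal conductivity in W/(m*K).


k = q * 1000 / grad
k = 0.045389 * 1000 / 34.524
k = 1.3147 W/(m*K)


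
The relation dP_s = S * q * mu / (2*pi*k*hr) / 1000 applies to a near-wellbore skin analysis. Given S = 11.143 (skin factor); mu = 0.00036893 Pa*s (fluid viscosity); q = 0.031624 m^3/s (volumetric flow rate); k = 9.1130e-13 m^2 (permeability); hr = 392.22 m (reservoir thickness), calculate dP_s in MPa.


dP_s = S * q * mu / (2*pi*k*hr) / 1000
dP_s = 11.143 * 0.031624 * 0.00036893 / (2*pi*9.1130e-13*392.22) / 1000
dP_s = 57.88845 kPa
Convert: 57.88845 kPa * 0.001 = 0.057888 MPa
dP_s = 0.057888 MPa


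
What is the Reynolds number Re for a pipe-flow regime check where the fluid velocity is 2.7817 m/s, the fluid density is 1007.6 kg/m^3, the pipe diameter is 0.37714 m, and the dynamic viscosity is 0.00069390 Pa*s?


Re = rho * vel * D / mu
Re = 1007.6 * 2.7817 * 0.37714 / 0.00069390
Re = 1.5234e+06


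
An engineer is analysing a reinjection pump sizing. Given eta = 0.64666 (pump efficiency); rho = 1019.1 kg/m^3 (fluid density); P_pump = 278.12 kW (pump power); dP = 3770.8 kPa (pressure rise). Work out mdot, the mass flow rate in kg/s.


mdot = P_pump * rho * eta / dP
mdot = 278.12 * 1019.1 * 0.64666 / 3770.8
mdot = 48.606 kg/s


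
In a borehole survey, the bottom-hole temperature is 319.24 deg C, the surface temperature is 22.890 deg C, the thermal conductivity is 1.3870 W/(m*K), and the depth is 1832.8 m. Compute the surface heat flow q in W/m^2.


Step 1: grad = (T_d - T_surf)/d * 1000 = (319.24 - 22.89)/1832.8 * 1000 = 161.6925 deg C/km
Step 2: q = k * grad / 1000 = 1.387 * 161.6925 / 1000 = 0.22427 W/m^2
q = 0.22427 W/m^2


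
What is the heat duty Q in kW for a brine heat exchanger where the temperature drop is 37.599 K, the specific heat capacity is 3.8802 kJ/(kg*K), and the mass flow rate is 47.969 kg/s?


Q = mdot * cp * dT / 1000
Q = 47.969 * 3.8802 * 37.599 / 1000
Q = 6.998276 MW
Convert: 6.998276 MW * 1000.0 = 6998.3 kW
Q = 6998.3 kW
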